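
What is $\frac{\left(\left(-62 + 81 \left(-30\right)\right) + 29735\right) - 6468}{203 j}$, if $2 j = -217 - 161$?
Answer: $- \frac{6925}{12789} \approx -0.54148$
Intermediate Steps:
$j = -189$ ($j = \frac{-217 - 161}{2} = \frac{1}{2} \left(-378\right) = -189$)
$\frac{\left(\left(-62 + 81 \left(-30\right)\right) + 29735\right) - 6468}{203 j} = \frac{\left(\left(-62 + 81 \left(-30\right)\right) + 29735\right) - 6468}{203 \left(-189\right)} = \frac{\left(\left(-62 - 2430\right) + 29735\right) - 6468}{-38367} = \left(\left(-2492 + 29735\right) - 6468\right) \left(- \frac{1}{38367}\right) = \left(27243 - 6468\right) \left(- \frac{1}{38367}\right) = 20775 \left(- \frac{1}{38367}\right) = - \frac{6925}{12789}$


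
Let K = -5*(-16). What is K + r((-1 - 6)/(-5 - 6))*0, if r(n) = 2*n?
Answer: 80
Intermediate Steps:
K = 80
K + r((-1 - 6)/(-5 - 6))*0 = 80 + (2*((-1 - 6)/(-5 - 6)))*0 = 80 + (2*(-7/(-11)))*0 = 80 + (2*(-7*(-1/11)))*0 = 80 + (2*(7/11))*0 = 80 + (14/11)*0 = 80 + 0 = 80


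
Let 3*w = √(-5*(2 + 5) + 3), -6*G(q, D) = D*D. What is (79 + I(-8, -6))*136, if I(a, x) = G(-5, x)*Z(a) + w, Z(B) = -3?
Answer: 13192 + 544*I*√2/3 ≈ 13192.0 + 256.44*I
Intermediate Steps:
G(q, D) = -D²/6 (G(q, D) = -D*D/6 = -D²/6)
w = 4*I*√2/3 (w = √(-5*(2 + 5) + 3)/3 = √(-5*7 + 3)/3 = √(-35 + 3)/3 = √(-32)/3 = (4*I*√2)/3 = 4*I*√2/3 ≈ 1.8856*I)
I(a, x) = x²/2 + 4*I*√2/3 (I(a, x) = -x²/6*(-3) + 4*I*√2/3 = x²/2 + 4*I*√2/3)
(79 + I(-8, -6))*136 = (79 + ((½)*(-6)² + 4*I*√2/3))*136 = (79 + ((½)*36 + 4*I*√2/3))*136 = (79 + (18 + 4*I*√2/3))*136 = (97 + 4*I*√2/3)*136 = 13192 + 544*I*√2/3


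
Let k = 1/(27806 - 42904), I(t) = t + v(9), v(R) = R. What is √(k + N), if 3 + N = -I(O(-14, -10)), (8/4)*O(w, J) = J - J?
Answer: I*√2735410346/15098 ≈ 3.4641*I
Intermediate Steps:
O(w, J) = 0 (O(w, J) = (J - J)/2 = (½)*0 = 0)
I(t) = 9 + t (I(t) = t + 9 = 9 + t)
k = -1/15098 (k = 1/(-15098) = -1/15098 ≈ -6.6234e-5)
N = -12 (N = -3 - (9 + 0) = -3 - 1*9 = -3 - 9 = -12)
√(k + N) = √(-1/15098 - 12) = √(-181177/15098) = I*√2735410346/15098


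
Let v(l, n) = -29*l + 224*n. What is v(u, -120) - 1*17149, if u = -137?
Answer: -40056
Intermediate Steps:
v(u, -120) - 1*17149 = (-29*(-137) + 224*(-120)) - 1*17149 = (3973 - 26880) - 17149 = -22907 - 17149 = -40056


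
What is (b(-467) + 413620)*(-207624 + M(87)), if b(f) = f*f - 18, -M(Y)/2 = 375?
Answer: -131627980434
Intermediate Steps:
M(Y) = -750 (M(Y) = -2*375 = -750)
b(f) = -18 + f**2 (b(f) = f**2 - 18 = -18 + f**2)
(b(-467) + 413620)*(-207624 + M(87)) = ((-18 + (-467)**2) + 413620)*(-207624 - 750) = ((-18 + 218089) + 413620)*(-208374) = (218071 + 413620)*(-208374) = 631691*(-208374) = -131627980434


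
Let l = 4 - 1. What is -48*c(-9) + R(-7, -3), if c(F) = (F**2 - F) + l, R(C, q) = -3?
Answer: -4467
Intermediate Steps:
l = 3
c(F) = 3 + F**2 - F (c(F) = (F**2 - F) + 3 = 3 + F**2 - F)
-48*c(-9) + R(-7, -3) = -48*(3 + (-9)**2 - 1*(-9)) - 3 = -48*(3 + 81 + 9) - 3 = -48*93 - 3 = -4464 - 3 = -4467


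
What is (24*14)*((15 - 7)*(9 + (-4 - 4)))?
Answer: 2688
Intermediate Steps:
(24*14)*((15 - 7)*(9 + (-4 - 4))) = 336*(8*(9 - 8)) = 336*(8*1) = 336*8 = 2688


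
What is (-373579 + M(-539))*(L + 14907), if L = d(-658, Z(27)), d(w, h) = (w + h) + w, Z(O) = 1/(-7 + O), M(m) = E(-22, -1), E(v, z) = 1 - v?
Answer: -25385091369/5 ≈ -5.0770e+9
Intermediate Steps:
M(m) = 23 (M(m) = 1 - 1*(-22) = 1 + 22 = 23)
d(w, h) = h + 2*w (d(w, h) = (h + w) + w = h + 2*w)
L = -26319/20 (L = 1/(-7 + 27) + 2*(-658) = 1/20 - 1316 = -26319/20 ≈ -1315.9)
(-373579 + M(-539))*(L + 14907) = (-373579 + 23)*(-26319/20 + 14907) = -373556*271821/20 = -25385091369/5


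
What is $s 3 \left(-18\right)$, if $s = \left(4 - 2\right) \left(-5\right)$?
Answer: $540$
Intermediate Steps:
$s = -10$ ($s = 2 \left(-5\right) = -10$)
$s 3 \left(-18\right) = \left(-10\right) 3 \left(-18\right) = \left(-30\right) \left(-18\right) = 540$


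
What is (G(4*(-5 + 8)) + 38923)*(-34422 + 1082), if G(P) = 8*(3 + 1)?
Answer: -1298759700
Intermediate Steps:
G(P) = 32 (G(P) = 8*4 = 32)
(G(4*(-5 + 8)) + 38923)*(-34422 + 1082) = (32 + 38923)*(-34422 + 1082) = 38955*(-33340) = -1298759700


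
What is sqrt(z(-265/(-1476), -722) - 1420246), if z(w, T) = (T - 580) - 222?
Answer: I*sqrt(1421770) ≈ 1192.4*I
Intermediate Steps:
z(w, T) = -802 + T (z(w, T) = (-580 + T) - 222 = -802 + T)
sqrt(z(-265/(-1476), -722) - 1420246) = sqrt((-802 - 722) - 1420246) = sqrt(-1524 - 1420246) = sqrt(-1421770) = I*sqrt(1421770)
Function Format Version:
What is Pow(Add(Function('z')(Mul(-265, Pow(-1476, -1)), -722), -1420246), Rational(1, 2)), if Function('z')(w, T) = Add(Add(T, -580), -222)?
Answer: Mul(I, Pow(1421770, Rational(1, 2))) ≈ Mul(1192.4, I)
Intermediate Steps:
Function('z')(w, T) = Add(-802, T) (Function('z')(w, T) = Add(Add(-580, T), -222) = Add(-802, T))
Pow(Add(Function('z')(Mul(-265, Pow(-1476, -1)), -722), -1420246), Rational(1, 2)) = Pow(Add(Add(-802, -722), -1420246), Rational(1, 2)) = Pow(Add(-1524, -1420246), Rational(1, 2)) = Pow(-1421770, Rational(1, 2)) = Mul(I, Pow(1421770, Rational(1, 2)))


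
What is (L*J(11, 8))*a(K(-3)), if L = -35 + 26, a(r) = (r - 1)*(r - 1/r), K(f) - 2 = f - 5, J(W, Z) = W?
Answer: -8085/2 ≈ -4042.5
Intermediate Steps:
K(f) = -3 + f (K(f) = 2 + (f - 5) = 2 + (-5 + f) = -3 + f)
a(r) = (-1 + r)*(r - 1/r)
L = -9
(L*J(11, 8))*a(K(-3)) = (-9*11)*(-1 + 1/(-3 - 3) + (-3 - 3)² - (-3 - 3)) = -99*(-1 + 1/(-6) + (-6)² - 1*(-6)) = -99*(-1 - ⅙ + 36 + 6) = -99*245/6 = -8085/2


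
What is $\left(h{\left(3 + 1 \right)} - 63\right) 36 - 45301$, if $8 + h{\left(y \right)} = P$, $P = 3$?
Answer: $-47749$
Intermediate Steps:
$h{\left(y \right)} = -5$ ($h{\left(y \right)} = -8 + 3 = -5$)
$\left(h{\left(3 + 1 \right)} - 63\right) 36 - 45301 = \left(-5 - 63\right) 36 - 45301 = \left(-68\right) 36 - 45301 = -2448 - 45301 = -47749$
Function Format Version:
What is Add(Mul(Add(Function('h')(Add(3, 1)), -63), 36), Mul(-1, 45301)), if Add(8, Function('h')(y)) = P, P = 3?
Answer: -47749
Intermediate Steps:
Function('h')(y) = -5 (Function('h')(y) = Add(-8, 3) = -5)
Add(Mul(Add(Function('h')(Add(3, 1)), -63), 36), Mul(-1, 45301)) = Add(Mul(Add(-5, -63), 36), Mul(-1, 45301)) = Add(Mul(-68, 36), -45301) = Add(-2448, -45301) = -47749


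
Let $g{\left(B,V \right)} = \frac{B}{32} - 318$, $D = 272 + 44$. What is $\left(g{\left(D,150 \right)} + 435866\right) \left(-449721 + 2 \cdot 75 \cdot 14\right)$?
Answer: $- \frac{1559718812523}{8} \approx -1.9496 \cdot 10^{11}$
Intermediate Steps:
$D = 316$
$g{\left(B,V \right)} = -318 + \frac{B}{32}$ ($g{\left(B,V \right)} = B \frac{1}{32} - 318 = \frac{B}{32} - 318 = -318 + \frac{B}{32}$)
$\left(g{\left(D,150 \right)} + 435866\right) \left(-449721 + 2 \cdot 75 \cdot 14\right) = \left(\left(-318 + \frac{1}{32} \cdot 316\right) + 435866\right) \left(-449721 + 2 \cdot 75 \cdot 14\right) = \left(\left(-318 + \frac{79}{8}\right) + 435866\right) \left(-449721 + 150 \cdot 14\right) = \left(- \frac{2465}{8} + 435866\right) \left(-449721 + 2100\right) = \frac{3484463}{8} \left(-447621\right) = - \frac{1559718812523}{8}$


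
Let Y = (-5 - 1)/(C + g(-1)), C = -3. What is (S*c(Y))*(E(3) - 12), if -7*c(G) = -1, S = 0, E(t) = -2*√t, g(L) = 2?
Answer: 0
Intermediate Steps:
Y = 6 (Y = (-5 - 1)/(-3 + 2) = -6/(-1) = -6*(-1) = 6)
c(G) = ⅐ (c(G) = -⅐*(-1) = ⅐)
(S*c(Y))*(E(3) - 12) = (0*(⅐))*(-2*√3 - 12) = 0*(-12 - 2*√3) = 0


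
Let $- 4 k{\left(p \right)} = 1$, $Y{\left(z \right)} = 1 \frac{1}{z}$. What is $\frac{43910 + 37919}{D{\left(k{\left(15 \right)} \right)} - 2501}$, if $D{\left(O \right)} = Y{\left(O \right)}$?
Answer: $- \frac{81829}{2505} \approx -32.666$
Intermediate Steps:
$Y{\left(z \right)} = \frac{1}{z}$
$k{\left(p \right)} = - \frac{1}{4}$ ($k{\left(p \right)} = \left(- \frac{1}{4}\right) 1 = - \frac{1}{4}$)
$D{\left(O \right)} = \frac{1}{O}$
$\frac{43910 + 37919}{D{\left(k{\left(15 \right)} \right)} - 2501} = \frac{43910 + 37919}{\frac{1}{- \frac{1}{4}} - 2501} = \frac{81829}{-4 - 2501} = \frac{81829}{-2505} = 81829 \left(- \frac{1}{2505}\right) = - \frac{81829}{2505}$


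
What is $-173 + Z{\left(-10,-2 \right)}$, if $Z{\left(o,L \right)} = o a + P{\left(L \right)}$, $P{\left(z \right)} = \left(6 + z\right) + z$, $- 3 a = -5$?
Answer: $- \frac{563}{3} \approx -187.67$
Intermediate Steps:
$a = \frac{5}{3}$ ($a = \left(- \frac{1}{3}\right) \left(-5\right) = \frac{5}{3} \approx 1.6667$)
$P{\left(z \right)} = 6 + 2 z$
$Z{\left(o,L \right)} = 6 + 2 L + \frac{5 o}{3}$ ($Z{\left(o,L \right)} = o \frac{5}{3} + \left(6 + 2 L\right) = \frac{5 o}{3} + \left(6 + 2 L\right) = 6 + 2 L + \frac{5 o}{3}$)
$-173 + Z{\left(-10,-2 \right)} = -173 + \left(6 + 2 \left(-2\right) + \frac{5}{3} \left(-10\right)\right) = -173 - \frac{44}{3} = - \frac{563}{3}$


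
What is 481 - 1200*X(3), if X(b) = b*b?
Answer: -10319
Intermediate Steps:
X(b) = b**2
481 - 1200*X(3) = 481 - 1200*3**2 = 481 - 1200*9 = 481 - 10800 = -10319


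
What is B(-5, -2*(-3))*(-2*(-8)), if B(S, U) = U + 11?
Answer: 272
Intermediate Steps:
B(S, U) = 11 + U
B(-5, -2*(-3))*(-2*(-8)) = (11 - 2*(-3))*(-2*(-8)) = (11 + 6)*16 = 17*16 = 272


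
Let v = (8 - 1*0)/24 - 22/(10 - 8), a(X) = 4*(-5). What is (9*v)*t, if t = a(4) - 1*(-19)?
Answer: 96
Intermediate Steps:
a(X) = -20
v = -32/3 (v = (8 + 0)*(1/24) - 22/2 = 8*(1/24) - 22*1/2 = 1/3 - 11 = -32/3 ≈ -10.667)
t = -1 (t = -20 - 1*(-19) = -20 + 19 = -1)
(9*v)*t = (9*(-32/3))*(-1) = -96*(-1) = 96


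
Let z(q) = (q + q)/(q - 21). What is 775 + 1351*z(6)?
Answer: -1529/5 ≈ -305.80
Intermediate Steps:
z(q) = 2*q/(-21 + q) (z(q) = (2*q)/(-21 + q) = 2*q/(-21 + q))
775 + 1351*z(6) = 775 + 1351*(2*6/(-21 + 6)) = 775 + 1351*(2*6/(-15)) = 775 + 1351*(2*6*(-1/15)) = 775 + 1351*(-⅘) = 775 - 5404/5 = -1529/5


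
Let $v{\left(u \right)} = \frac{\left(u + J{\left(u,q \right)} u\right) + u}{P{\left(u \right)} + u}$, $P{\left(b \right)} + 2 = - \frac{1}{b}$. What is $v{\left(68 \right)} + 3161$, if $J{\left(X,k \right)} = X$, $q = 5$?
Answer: $\frac{2072441}{641} \approx 3233.1$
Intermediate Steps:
$P{\left(b \right)} = -2 - \frac{1}{b}$
$v{\left(u \right)} = \frac{u^{2} + 2 u}{-2 + u - \frac{1}{u}}$ ($v{\left(u \right)} = \frac{\left(u + u u\right) + u}{\left(-2 - \frac{1}{u}\right) + u} = \frac{\left(u + u^{2}\right) + u}{-2 + u - \frac{1}{u}} = \frac{u^{2} + 2 u}{-2 + u - \frac{1}{u}}$)
$v{\left(68 \right)} + 3161 = \frac{68^{2} \left(-2 - 68\right)}{1 + 68 \left(2 - 68\right)} + 3161 = \frac{4624 \left(-2 - 68\right)}{1 + 68 \left(2 - 68\right)} + 3161 = 4624 \frac{1}{1 + 68 \left(-66\right)} \left(-70\right) + 3161 = 4624 \frac{1}{1 - 4488} \left(-70\right) + 3161 = 4624 \frac{1}{-4487} \left(-70\right) + 3161 = 4624 \left(- \frac{1}{4487}\right) \left(-70\right) + 3161 = \frac{46240}{641} + 3161 = \frac{2072441}{641}$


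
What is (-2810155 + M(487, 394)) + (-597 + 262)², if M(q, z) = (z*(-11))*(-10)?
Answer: -2654590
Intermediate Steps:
M(q, z) = 110*z (M(q, z) = -11*z*(-10) = 110*z)
(-2810155 + M(487, 394)) + (-597 + 262)² = (-2810155 + 110*394) + (-597 + 262)² = (-2810155 + 43340) + (-335)² = -2766815 + 112225 = -2654590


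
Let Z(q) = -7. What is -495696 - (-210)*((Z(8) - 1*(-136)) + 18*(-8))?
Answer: -498846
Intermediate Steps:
-495696 - (-210)*((Z(8) - 1*(-136)) + 18*(-8)) = -495696 - (-210)*((-7 - 1*(-136)) + 18*(-8)) = -495696 - (-210)*((-7 + 136) - 144) = -495696 - (-210)*(129 - 144) = -495696 - (-210)*(-15) = -495696 - 1*3150 = -495696 - 3150 = -498846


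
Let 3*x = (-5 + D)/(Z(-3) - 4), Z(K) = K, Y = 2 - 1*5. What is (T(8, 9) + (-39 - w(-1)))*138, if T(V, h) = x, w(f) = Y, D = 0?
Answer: -34546/7 ≈ -4935.1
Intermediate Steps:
Y = -3 (Y = 2 - 5 = -3)
w(f) = -3
x = 5/21 (x = ((-5 + 0)/(-3 - 4))/3 = (-5/(-7))/3 = (-5*(-⅐))/3 = (⅓)*(5/7) = 5/21 ≈ 0.23810)
T(V, h) = 5/21
(T(8, 9) + (-39 - w(-1)))*138 = (5/21 + (-39 - 1*(-3)))*138 = (5/21 + (-39 + 3))*138 = (5/21 - 36)*138 = -751/21*138 = -34546/7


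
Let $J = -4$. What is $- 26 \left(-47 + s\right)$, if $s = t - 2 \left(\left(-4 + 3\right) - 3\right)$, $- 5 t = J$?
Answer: $\frac{4966}{5} \approx 993.2$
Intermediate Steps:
$t = \frac{4}{5}$ ($t = \left(- \frac{1}{5}\right) \left(-4\right) = \frac{4}{5} \approx 0.8$)
$s = \frac{44}{5}$ ($s = \frac{4}{5} - 2 \left(\left(-4 + 3\right) - 3\right) = \frac{4}{5} - 2 \left(-1 - 3\right) = \frac{4}{5} - -8 = \frac{4}{5} + 8 = \frac{44}{5} \approx 8.8$)
$- 26 \left(-47 + s\right) = - 26 \left(-47 + \frac{44}{5}\right) = \left(-26\right) \left(- \frac{191}{5}\right) = \frac{4966}{5}$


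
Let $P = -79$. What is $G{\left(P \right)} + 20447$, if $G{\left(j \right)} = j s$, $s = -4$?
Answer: $20763$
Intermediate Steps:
$G{\left(j \right)} = - 4 j$ ($G{\left(j \right)} = j \left(-4\right) = - 4 j$)
$G{\left(P \right)} + 20447 = \left(-4\right) \left(-79\right) + 20447 = 316 + 20447 = 20763$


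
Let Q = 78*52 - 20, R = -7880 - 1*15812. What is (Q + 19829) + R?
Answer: 173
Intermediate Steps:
R = -23692 (R = -7880 - 15812 = -23692)
Q = 4036 (Q = 4056 - 20 = 4036)
(Q + 19829) + R = (4036 + 19829) - 23692 = 23865 - 23692 = 173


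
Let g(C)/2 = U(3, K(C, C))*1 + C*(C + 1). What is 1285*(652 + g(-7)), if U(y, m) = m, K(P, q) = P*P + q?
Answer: 1053700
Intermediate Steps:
K(P, q) = q + P**2 (K(P, q) = P**2 + q = q + P**2)
g(C) = 2*C + 2*C**2 + 2*C*(1 + C) (g(C) = 2*((C + C**2)*1 + C*(C + 1)) = 2*((C + C**2) + C*(1 + C)) = 2*(C + C**2 + C*(1 + C)) = 2*C + 2*C**2 + 2*C*(1 + C))
1285*(652 + g(-7)) = 1285*(652 + 4*(-7)*(1 - 7)) = 1285*(652 + 4*(-7)*(-6)) = 1285*(652 + 168) = 1285*820 = 1053700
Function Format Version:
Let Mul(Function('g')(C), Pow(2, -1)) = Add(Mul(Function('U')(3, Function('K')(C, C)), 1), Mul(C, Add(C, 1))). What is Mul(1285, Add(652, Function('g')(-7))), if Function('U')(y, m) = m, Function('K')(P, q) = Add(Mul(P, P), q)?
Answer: 1053700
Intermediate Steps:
Function('K')(P, q) = Add(q, Pow(P, 2)) (Function('K')(P, q) = Add(Pow(P, 2), q) = Add(q, Pow(P, 2)))
Function('g')(C) = Add(Mul(2, C), Mul(2, Pow(C, 2)), Mul(2, C, Add(1, C))) (Function('g')(C) = Mul(2, Add(Mul(Add(C, Pow(C, 2)), 1), Mul(C, Add(C, 1)))) = Mul(2, Add(Add(C, Pow(C, 2)), Mul(C, Add(1, C)))) = Mul(2, Add(C, Pow(C, 2), Mul(C, Add(1, C)))) = Add(Mul(2, C), Mul(2, Pow(C, 2)), Mul(2, C, Add(1, C))))
Mul(1285, Add(652, Function('g')(-7))) = Mul(1285, Add(652, Mul(4, -7, Add(1, -7)))) = Mul(1285, Add(652, Mul(4, -7, -6))) = Mul(1285, Add(652, 168)) = Mul(1285, 820) = 1053700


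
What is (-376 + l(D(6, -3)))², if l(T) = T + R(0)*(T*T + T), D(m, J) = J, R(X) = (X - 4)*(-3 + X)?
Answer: 94249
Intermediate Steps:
R(X) = (-4 + X)*(-3 + X)
l(T) = 12*T² + 13*T (l(T) = T + (12 + 0² - 7*0)*(T*T + T) = T + (12 + 0 + 0)*(T² + T) = T + 12*(T + T²) = T + (12*T + 12*T²) = 12*T² + 13*T)
(-376 + l(D(6, -3)))² = (-376 - 3*(13 + 12*(-3)))² = (-376 - 3*(13 - 36))² = (-376 - 3*(-23))² = (-376 + 69)² = (-307)² = 94249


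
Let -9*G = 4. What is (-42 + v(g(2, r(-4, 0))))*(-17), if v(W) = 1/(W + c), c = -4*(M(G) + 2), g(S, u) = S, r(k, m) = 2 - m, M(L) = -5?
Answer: 9979/14 ≈ 712.79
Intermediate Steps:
G = -4/9 (G = -⅑*4 = -4/9 ≈ -0.44444)
c = 12 (c = -4*(-5 + 2) = -4*(-3) = 12)
v(W) = 1/(12 + W) (v(W) = 1/(W + 12) = 1/(12 + W))
(-42 + v(g(2, r(-4, 0))))*(-17) = (-42 + 1/(12 + 2))*(-17) = (-42 + 1/14)*(-17) = -587/14*(-17) = 9979/14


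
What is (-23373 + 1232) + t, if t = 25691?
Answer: 3550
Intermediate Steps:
(-23373 + 1232) + t = (-23373 + 1232) + 25691 = -22141 + 25691 = 3550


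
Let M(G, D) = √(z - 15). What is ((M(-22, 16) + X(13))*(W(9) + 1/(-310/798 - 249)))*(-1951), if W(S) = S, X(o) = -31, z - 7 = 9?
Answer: 26196711075/49753 ≈ 5.2654e+5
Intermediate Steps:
z = 16 (z = 7 + 9 = 16)
M(G, D) = 1 (M(G, D) = √(16 - 15) = √1 = 1)
((M(-22, 16) + X(13))*(W(9) + 1/(-310/798 - 249)))*(-1951) = ((1 - 31)*(9 + 1/(-310/798 - 249)))*(-1951) = -30*(9 + 1/(-310*1/798 - 249))*(-1951) = -30*(9 + 1/(-155/399 - 249))*(-1951) = -30*(9 + 1/(-99506/399))*(-1951) = -30*(9 - 399/99506)*(-1951) = -30*895155/99506*(-1951) = -13427325/49753*(-1951) = 26196711075/49753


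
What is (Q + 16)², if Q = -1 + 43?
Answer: 3364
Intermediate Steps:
Q = 42
(Q + 16)² = (42 + 16)² = 58² = 3364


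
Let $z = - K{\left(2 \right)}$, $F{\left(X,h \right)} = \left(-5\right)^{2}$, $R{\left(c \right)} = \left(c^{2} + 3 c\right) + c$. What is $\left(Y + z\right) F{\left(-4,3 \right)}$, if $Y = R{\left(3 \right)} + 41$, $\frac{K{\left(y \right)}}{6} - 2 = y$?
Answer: $950$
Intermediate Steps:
$R{\left(c \right)} = c^{2} + 4 c$
$F{\left(X,h \right)} = 25$
$K{\left(y \right)} = 12 + 6 y$
$z = -24$ ($z = - (12 + 6 \cdot 2) = - (12 + 12) = \left(-1\right) 24 = -24$)
$Y = 62$ ($Y = 3 \left(4 + 3\right) + 41 = 3 \cdot 7 + 41 = 21 + 41 = 62$)
$\left(Y + z\right) F{\left(-4,3 \right)} = \left(62 - 24\right) 25 = 38 \cdot 25 = 950$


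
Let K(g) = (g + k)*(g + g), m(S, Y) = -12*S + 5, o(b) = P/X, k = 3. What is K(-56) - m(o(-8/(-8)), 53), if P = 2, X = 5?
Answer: 29679/5 ≈ 5935.8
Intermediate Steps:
o(b) = ⅖ (o(b) = 2/5 = 2*(⅕) = ⅖)
m(S, Y) = 5 - 12*S
K(g) = 2*g*(3 + g) (K(g) = (g + 3)*(g + g) = (3 + g)*(2*g) = 2*g*(3 + g))
K(-56) - m(o(-8/(-8)), 53) = 2*(-56)*(3 - 56) - (5 - 12*⅖) = 2*(-56)*(-53) - (5 - 24/5) = 5936 - 1*⅕ = 5936 - ⅕ = 29679/5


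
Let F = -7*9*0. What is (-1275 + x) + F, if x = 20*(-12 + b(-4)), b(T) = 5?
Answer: -1415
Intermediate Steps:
F = 0 (F = -63*0 = 0)
x = -140 (x = 20*(-12 + 5) = 20*(-7) = -140)
(-1275 + x) + F = (-1275 - 140) + 0 = -1415 + 0 = -1415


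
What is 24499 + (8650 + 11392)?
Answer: 44541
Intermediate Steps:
24499 + (8650 + 11392) = 24499 + 20042 = 44541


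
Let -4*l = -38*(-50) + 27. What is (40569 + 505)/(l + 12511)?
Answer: 164296/48117 ≈ 3.4145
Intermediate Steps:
l = -1927/4 (l = -(-38*(-50) + 27)/4 = -(1900 + 27)/4 = -¼*1927 = -1927/4 ≈ -481.75)
(40569 + 505)/(l + 12511) = (40569 + 505)/(-1927/4 + 12511) = 41074/(48117/4) = 41074*(4/48117) = 164296/48117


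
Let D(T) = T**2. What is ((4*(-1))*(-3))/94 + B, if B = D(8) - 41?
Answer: 1087/47 ≈ 23.128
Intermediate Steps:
B = 23 (B = 8**2 - 41 = 64 - 41 = 23)
((4*(-1))*(-3))/94 + B = ((4*(-1))*(-3))/94 + 23 = -4*(-3)*(1/94) + 23 = 12*(1/94) + 23 = 6/47 + 23 = 1087/47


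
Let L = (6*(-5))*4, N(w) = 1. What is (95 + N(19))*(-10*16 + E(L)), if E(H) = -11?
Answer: -16416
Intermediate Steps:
L = -120 (L = -30*4 = -120)
(95 + N(19))*(-10*16 + E(L)) = (95 + 1)*(-10*16 - 11) = 96*(-160 - 11) = 96*(-171) = -16416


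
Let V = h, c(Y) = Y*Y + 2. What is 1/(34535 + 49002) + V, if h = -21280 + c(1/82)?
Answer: -11951911832803/561702788 ≈ -21278.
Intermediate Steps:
c(Y) = 2 + Y**2 (c(Y) = Y**2 + 2 = 2 + Y**2)
h = -143073271/6724 (h = -21280 + (2 + (1/82)**2) = -21280 + (2 + 1/6724) = -21280 + 13449/6724 = -143073271/6724 ≈ -21278.)
V = -143073271/6724 ≈ -21278.
1/(34535 + 49002) + V = 1/(34535 + 49002) - 143073271/6724 = 1/83537 - 143073271/6724 = -11951911832803/561702788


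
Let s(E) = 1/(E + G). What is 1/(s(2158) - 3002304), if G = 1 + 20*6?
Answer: -2279/6842250815 ≈ -3.3308e-7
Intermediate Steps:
G = 121 (G = 1 + 120 = 121)
s(E) = 1/(121 + E) (s(E) = 1/(E + 121) = 1/(121 + E))
1/(s(2158) - 3002304) = 1/(1/(121 + 2158) - 3002304) = 1/(1/2279 - 3002304) = 1/(-6842250815/2279) = -2279/6842250815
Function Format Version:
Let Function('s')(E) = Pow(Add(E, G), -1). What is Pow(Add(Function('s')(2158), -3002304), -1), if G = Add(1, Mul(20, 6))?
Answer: Rational(-2279, 6842250815) ≈ -3.3308e-7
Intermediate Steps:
G = 121 (G = Add(1, 120) = 121)
Function('s')(E) = Pow(Add(121, E), -1) (Function('s')(E) = Pow(Add(E, 121), -1) = Pow(Add(121, E), -1))
Pow(Add(Function('s')(2158), -3002304), -1) = Pow(Add(Pow(Add(121, 2158), -1), -3002304), -1) = Pow(Add(Pow(2279, -1), -3002304), -1) = Pow(Add(Rational(1, 2279), -3002304), -1) = Pow(Rational(-6842250815, 2279), -1) = Rational(-2279, 6842250815)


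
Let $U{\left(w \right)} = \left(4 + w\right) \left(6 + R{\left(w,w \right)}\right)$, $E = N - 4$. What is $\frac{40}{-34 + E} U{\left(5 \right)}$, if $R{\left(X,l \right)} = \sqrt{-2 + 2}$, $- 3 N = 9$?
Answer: $- \frac{2160}{41} \approx -52.683$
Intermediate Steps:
$N = -3$ ($N = \left(- \frac{1}{3}\right) 9 = -3$)
$R{\left(X,l \right)} = 0$ ($R{\left(X,l \right)} = \sqrt{0} = 0$)
$E = -7$ ($E = -3 - 4 = -7$)
$U{\left(w \right)} = 24 + 6 w$ ($U{\left(w \right)} = \left(4 + w\right) \left(6 + 0\right) = \left(4 + w\right) 6 = 24 + 6 w$)
$\frac{40}{-34 + E} U{\left(5 \right)} = \frac{40}{-34 - 7} \left(24 + 6 \cdot 5\right) = \frac{40}{-41} \left(24 + 30\right) = 40 \left(- \frac{1}{41}\right) 54 = \left(- \frac{40}{41}\right) 54 = - \frac{2160}{41}$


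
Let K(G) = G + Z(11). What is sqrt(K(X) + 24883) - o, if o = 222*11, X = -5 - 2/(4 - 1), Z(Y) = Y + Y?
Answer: -2442 + 13*sqrt(1326)/3 ≈ -2284.2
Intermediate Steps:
Z(Y) = 2*Y
X = -17/3 (X = -5 - 2/3 = -17/3 ≈ -5.6667)
K(G) = 22 + G (K(G) = G + 2*11 = G + 22 = 22 + G)
o = 2442
sqrt(K(X) + 24883) - o = sqrt((22 - 17/3) + 24883) - 1*2442 = sqrt(49/3 + 24883) - 2442 = sqrt(74698/3) - 2442 = 13*sqrt(1326)/3 - 2442 = -2442 + 13*sqrt(1326)/3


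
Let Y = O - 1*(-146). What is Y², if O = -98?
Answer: 2304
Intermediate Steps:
Y = 48 (Y = -98 - 1*(-146) = -98 + 146 = 48)
Y² = 48² = 2304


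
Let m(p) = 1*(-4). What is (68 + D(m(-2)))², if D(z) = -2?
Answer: 4356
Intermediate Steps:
m(p) = -4
(68 + D(m(-2)))² = (68 - 2)² = 66² = 4356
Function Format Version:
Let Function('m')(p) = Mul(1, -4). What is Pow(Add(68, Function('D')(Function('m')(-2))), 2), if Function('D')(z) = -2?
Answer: 4356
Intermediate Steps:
Function('m')(p) = -4
Pow(Add(68, Function('D')(Function('m')(-2))), 2) = Pow(Add(68, -2), 2) = Pow(66, 2) = 4356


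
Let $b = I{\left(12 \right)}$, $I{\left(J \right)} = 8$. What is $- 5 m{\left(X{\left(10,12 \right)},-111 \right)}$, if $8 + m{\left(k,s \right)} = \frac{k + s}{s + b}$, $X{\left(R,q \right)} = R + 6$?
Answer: $\frac{3645}{103} \approx 35.388$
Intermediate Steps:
$b = 8$
$X{\left(R,q \right)} = 6 + R$
$m{\left(k,s \right)} = -8 + \frac{k + s}{8 + s}$ ($m{\left(k,s \right)} = -8 + \frac{k + s}{s + 8} = -8 + \frac{k + s}{8 + s}$)
$- 5 m{\left(X{\left(10,12 \right)},-111 \right)} = - 5 \frac{-64 + \left(6 + 10\right) - -777}{8 - 111} = - 5 \frac{-64 + 16 + 777}{-103} = - 5 \left(\left(- \frac{1}{103}\right) 729\right) = \left(-5\right) \left(- \frac{729}{103}\right) = \frac{3645}{103}$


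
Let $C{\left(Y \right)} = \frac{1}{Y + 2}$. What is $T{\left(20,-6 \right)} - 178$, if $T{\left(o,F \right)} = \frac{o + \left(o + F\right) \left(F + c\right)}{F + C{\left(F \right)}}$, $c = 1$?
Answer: $-170$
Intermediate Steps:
$C{\left(Y \right)} = \frac{1}{2 + Y}$
$T{\left(o,F \right)} = \frac{o + \left(1 + F\right) \left(F + o\right)}{F + \frac{1}{2 + F}}$ ($T{\left(o,F \right)} = \frac{o + \left(o + F\right) \left(F + 1\right)}{F + \frac{1}{2 + F}} = \frac{o + \left(F + o\right) \left(1 + F\right)}{F + \frac{1}{2 + F}} = \frac{o + \left(1 + F\right) \left(F + o\right)}{F + \frac{1}{2 + F}}$)
$T{\left(20,-6 \right)} - 178 = \frac{\left(2 - 6\right) \left(-6 + \left(-6\right)^{2} + 2 \cdot 20 - 120\right)}{1 - 6 \left(2 - 6\right)} - 178 = \frac{1}{1 - -24} \left(-4\right) \left(-6 + 36 + 40 - 120\right) - 178 = \frac{1}{1 + 24} \left(-4\right) \left(-50\right) - 178 = \frac{1}{25} \left(-4\right) \left(-50\right) - 178 = 8 - 178 = -170$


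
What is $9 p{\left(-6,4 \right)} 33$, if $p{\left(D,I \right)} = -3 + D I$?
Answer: $-8019$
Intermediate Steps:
$9 p{\left(-6,4 \right)} 33 = 9 \left(-3 - 24\right) 33 = 9 \left(-27\right) 33 = \left(-243\right) 33 = -8019$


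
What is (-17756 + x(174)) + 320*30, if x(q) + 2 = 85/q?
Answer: -1419407/174 ≈ -8157.5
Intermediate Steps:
x(q) = -2 + 85/q
(-17756 + x(174)) + 320*30 = (-17756 + (-2 + 85/174)) + 320*30 = (-17756 + (-2 + 85*(1/174))) + 9600 = (-17756 + (-2 + 85/174)) + 9600 = (-17756 - 263/174) + 9600 = -3089807/174 + 9600 = -1419407/174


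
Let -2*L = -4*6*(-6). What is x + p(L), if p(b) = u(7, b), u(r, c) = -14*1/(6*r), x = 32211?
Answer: 96632/3 ≈ 32211.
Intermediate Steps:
L = -72 (L = -(-4*6)*(-6)/2 = -(-12)*(-6) = -1/2*144 = -72)
u(r, c) = -7/(3*r) (u(r, c) = -14*1/(6*r) = -7/(3*r))
p(b) = -1/3 (p(b) = -7/3/7 = -7/3*1/7 = -1/3)
x + p(L) = 32211 - 1/3 = 96632/3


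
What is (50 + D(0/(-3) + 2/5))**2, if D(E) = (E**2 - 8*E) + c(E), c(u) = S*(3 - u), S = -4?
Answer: 835396/625 ≈ 1336.6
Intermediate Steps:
c(u) = -12 + 4*u (c(u) = -4*(3 - u) = -12 + 4*u)
D(E) = -12 + E**2 - 4*E (D(E) = (E**2 - 8*E) + (-12 + 4*E) = -12 + E**2 - 4*E)
(50 + D(0/(-3) + 2/5))**2 = (50 + (-12 + (0/(-3) + 2/5)**2 - 4*(0/(-3) + 2/5)))**2 = (50 + (-12 + (0*(-1/3) + 2*(1/5))**2 - 4*(0*(-1/3) + 2*(1/5))))**2 = (50 + (-12 + (0 + 2/5)**2 - 4*(0 + 2/5)))**2 = (50 + (-12 + (2/5)**2 - 4*2/5))**2 = (50 + (-12 + 4/25 - 8/5))**2 = (50 - 336/25)**2 = (914/25)**2 = 835396/625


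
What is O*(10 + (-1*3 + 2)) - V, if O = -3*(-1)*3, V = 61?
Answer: 20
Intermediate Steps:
O = 9 (O = 3*3 = 9)
O*(10 + (-1*3 + 2)) - V = 9*(10 + (-1*3 + 2)) - 1*61 = 9*(10 + (-3 + 2)) - 61 = 9*(10 - 1) - 61 = 9*9 - 61 = 81 - 61 = 20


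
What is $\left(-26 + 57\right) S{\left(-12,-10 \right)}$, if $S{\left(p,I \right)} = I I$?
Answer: $3100$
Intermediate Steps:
$S{\left(p,I \right)} = I^{2}$
$\left(-26 + 57\right) S{\left(-12,-10 \right)} = \left(-26 + 57\right) \left(-10\right)^{2} = 31 \cdot 100 = 3100$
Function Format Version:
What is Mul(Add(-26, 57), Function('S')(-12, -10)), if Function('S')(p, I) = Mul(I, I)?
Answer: 3100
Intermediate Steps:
Function('S')(p, I) = Pow(I, 2)
Mul(Add(-26, 57), Function('S')(-12, -10)) = Mul(Add(-26, 57), Pow(-10, 2)) = Mul(31, 100) = 3100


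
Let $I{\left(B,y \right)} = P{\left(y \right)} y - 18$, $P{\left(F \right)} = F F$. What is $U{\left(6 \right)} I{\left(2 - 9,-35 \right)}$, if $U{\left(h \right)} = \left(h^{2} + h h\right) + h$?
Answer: $-3345654$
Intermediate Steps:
$P{\left(F \right)} = F^{2}$
$U{\left(h \right)} = h + 2 h^{2}$ ($U{\left(h \right)} = \left(h^{2} + h^{2}\right) + h = 2 h^{2} + h = h + 2 h^{2}$)
$I{\left(B,y \right)} = -18 + y^{3}$ ($I{\left(B,y \right)} = y^{2} y - 18 = y^{3} - 18 = -18 + y^{3}$)
$U{\left(6 \right)} I{\left(2 - 9,-35 \right)} = 6 \left(1 + 2 \cdot 6\right) \left(-18 + \left(-35\right)^{3}\right) = 6 \left(1 + 12\right) \left(-18 - 42875\right) = 6 \cdot 13 \left(-42893\right) = 78 \left(-42893\right) = -3345654$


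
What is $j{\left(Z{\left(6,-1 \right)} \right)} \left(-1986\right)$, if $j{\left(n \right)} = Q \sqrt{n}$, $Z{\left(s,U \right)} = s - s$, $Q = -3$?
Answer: $0$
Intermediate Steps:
$Z{\left(s,U \right)} = 0$
$j{\left(n \right)} = - 3 \sqrt{n}$
$j{\left(Z{\left(6,-1 \right)} \right)} \left(-1986\right) = - 3 \sqrt{0} \left(-1986\right) = \left(-3\right) 0 \left(-1986\right) = 0 \left(-1986\right) = 0$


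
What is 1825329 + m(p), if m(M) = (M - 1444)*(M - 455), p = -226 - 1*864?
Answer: 5740359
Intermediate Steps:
p = -1090 (p = -226 - 864 = -1090)
m(M) = (-1444 + M)*(-455 + M)
1825329 + m(p) = 1825329 + (657020 + (-1090)**2 - 1899*(-1090)) = 1825329 + (657020 + 1188100 + 2069910) = 1825329 + 3915030 = 5740359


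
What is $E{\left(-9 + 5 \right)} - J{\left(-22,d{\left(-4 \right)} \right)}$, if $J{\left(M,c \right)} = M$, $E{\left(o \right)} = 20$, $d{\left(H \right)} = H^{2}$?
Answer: $42$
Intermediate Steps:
$E{\left(-9 + 5 \right)} - J{\left(-22,d{\left(-4 \right)} \right)} = 20 - -22 = 20 + 22 = 42$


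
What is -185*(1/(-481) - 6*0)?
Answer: 5/13 ≈ 0.38462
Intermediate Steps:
-185*(1/(-481) - 6*0) = -185*(-1/481 + 0) = -185*(-1/481) = 5/13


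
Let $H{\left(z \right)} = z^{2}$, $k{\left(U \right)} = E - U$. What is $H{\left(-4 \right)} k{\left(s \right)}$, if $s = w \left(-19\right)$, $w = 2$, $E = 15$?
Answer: $848$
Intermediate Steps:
$s = -38$ ($s = 2 \left(-19\right) = -38$)
$k{\left(U \right)} = 15 - U$
$H{\left(-4 \right)} k{\left(s \right)} = \left(-4\right)^{2} \left(15 - -38\right) = 16 \left(15 + 38\right) = 16 \cdot 53 = 848$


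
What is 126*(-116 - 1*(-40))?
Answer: -9576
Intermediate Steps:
126*(-116 - 1*(-40)) = 126*(-116 + 40) = 126*(-76) = -9576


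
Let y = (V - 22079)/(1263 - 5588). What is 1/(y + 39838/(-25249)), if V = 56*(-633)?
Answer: 109201925/1280199873 ≈ 0.085301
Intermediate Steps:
V = -35448
y = 57527/4325 (y = (-35448 - 22079)/(1263 - 5588) = -57527/(-4325) = -57527*(-1/4325) = 57527/4325 ≈ 13.301)
1/(y + 39838/(-25249)) = 1/(57527/4325 + 39838/(-25249)) = 1/(57527/4325 + 39838*(-1/25249)) = 1/(57527/4325 - 39838/25249) = 1/(1280199873/109201925) = 109201925/1280199873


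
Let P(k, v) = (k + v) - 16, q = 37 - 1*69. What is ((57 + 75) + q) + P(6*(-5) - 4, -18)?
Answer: 32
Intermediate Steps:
q = -32 (q = 37 - 69 = -32)
P(k, v) = -16 + k + v
((57 + 75) + q) + P(6*(-5) - 4, -18) = ((57 + 75) - 32) + (-16 + (6*(-5) - 4) - 18) = (132 - 32) + (-16 + (-30 - 4) - 18) = 100 + (-16 - 34 - 18) = 100 - 68 = 32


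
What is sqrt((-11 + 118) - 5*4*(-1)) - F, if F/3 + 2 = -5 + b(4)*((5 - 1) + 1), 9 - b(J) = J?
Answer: -54 + sqrt(127) ≈ -42.731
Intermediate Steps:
b(J) = 9 - J
F = 54 (F = -6 + 3*(-5 + (9 - 1*4)*((5 - 1) + 1)) = -6 + 3*(-5 + (9 - 4)*(4 + 1)) = -6 + 3*(-5 + 5*5) = -6 + 3*(-5 + 25) = -6 + 3*20 = -6 + 60 = 54)
sqrt((-11 + 118) - 5*4*(-1)) - F = sqrt((-11 + 118) - 5*4*(-1)) - 1*54 = sqrt(107 - 20*(-1)) - 54 = sqrt(107 + 20) - 54 = sqrt(127) - 54 = -54 + sqrt(127)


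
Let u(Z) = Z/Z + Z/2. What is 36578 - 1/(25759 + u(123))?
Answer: 1888997652/51643 ≈ 36578.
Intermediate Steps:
u(Z) = 1 + Z/2 (u(Z) = 1 + Z*(1/2) = 1 + Z/2)
36578 - 1/(25759 + u(123)) = 36578 - 1/(25759 + (1 + (1/2)*123)) = 36578 - 1/(25759 + (1 + 123/2)) = 36578 - 1/(25759 + 125/2) = 36578 - 1/51643/2 = 36578 - 1*2/51643 = 36578 - 2/51643 = 1888997652/51643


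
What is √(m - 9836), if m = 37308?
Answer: 4*√1717 ≈ 165.75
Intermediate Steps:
√(m - 9836) = √(37308 - 9836) = √27472 = 4*√1717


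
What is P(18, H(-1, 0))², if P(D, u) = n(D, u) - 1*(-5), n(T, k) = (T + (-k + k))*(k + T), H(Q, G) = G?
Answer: 108241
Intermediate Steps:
n(T, k) = T*(T + k) (n(T, k) = (T + 0)*(T + k) = T*(T + k))
P(D, u) = 5 + D*(D + u) (P(D, u) = D*(D + u) - 1*(-5) = D*(D + u) + 5 = 5 + D*(D + u))
P(18, H(-1, 0))² = (5 + 18*(18 + 0))² = (5 + 18*18)² = (5 + 324)² = 329² = 108241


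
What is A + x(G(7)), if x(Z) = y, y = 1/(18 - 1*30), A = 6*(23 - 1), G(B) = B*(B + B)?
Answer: 1583/12 ≈ 131.92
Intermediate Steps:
G(B) = 2*B**2 (G(B) = B*(2*B) = 2*B**2)
A = 132 (A = 6*22 = 132)
y = -1/12 (y = 1/(18 - 30) = 1/(-12) = -1/12 ≈ -0.083333)
x(Z) = -1/12
A + x(G(7)) = 132 - 1/12 = 1583/12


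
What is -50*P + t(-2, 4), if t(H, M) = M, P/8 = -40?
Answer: 16004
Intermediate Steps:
P = -320 (P = 8*(-40) = -320)
-50*P + t(-2, 4) = -50*(-320) + 4 = 16000 + 4 = 16004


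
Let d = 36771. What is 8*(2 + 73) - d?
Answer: -36171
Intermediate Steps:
8*(2 + 73) - d = 8*(2 + 73) - 1*36771 = 8*75 - 36771 = 600 - 36771 = -36171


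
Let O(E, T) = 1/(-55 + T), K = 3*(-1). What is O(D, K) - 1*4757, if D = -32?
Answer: -275907/58 ≈ -4757.0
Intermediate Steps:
K = -3
O(D, K) - 1*4757 = 1/(-55 - 3) - 1*4757 = 1/(-58) - 4757 = -1/58 - 4757 = -275907/58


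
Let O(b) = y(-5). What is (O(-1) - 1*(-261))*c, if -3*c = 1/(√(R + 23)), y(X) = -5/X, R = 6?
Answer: -262*√29/87 ≈ -16.217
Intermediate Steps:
O(b) = 1 (O(b) = -5/(-5) = -5*(-⅕) = 1)
c = -√29/87 (c = -1/(3*√(6 + 23)) = -√29/29/3 = -√29/87 ≈ -0.061898)
(O(-1) - 1*(-261))*c = (1 - 1*(-261))*(-√29/87) = (1 + 261)*(-√29/87) = 262*(-√29/87) = -262*√29/87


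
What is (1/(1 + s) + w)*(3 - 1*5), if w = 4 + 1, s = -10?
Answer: -88/9 ≈ -9.7778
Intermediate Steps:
w = 5
(1/(1 + s) + w)*(3 - 1*5) = (1/(1 - 10) + 5)*(3 - 1*5) = (1/(-9) + 5)*(3 - 5) = (-⅑ + 5)*(-2) = (44/9)*(-2) = -88/9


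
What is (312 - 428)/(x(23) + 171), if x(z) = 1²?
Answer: -29/43 ≈ -0.67442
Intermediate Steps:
x(z) = 1
(312 - 428)/(x(23) + 171) = (312 - 428)/(1 + 171) = -116/172 = -116*1/172 = -29/43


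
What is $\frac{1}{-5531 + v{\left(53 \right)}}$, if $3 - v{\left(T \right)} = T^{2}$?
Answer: $- \frac{1}{8337} \approx -0.00011995$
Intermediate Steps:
$v{\left(T \right)} = 3 - T^{2}$
$\frac{1}{-5531 + v{\left(53 \right)}} = \frac{1}{-5531 + \left(3 - 53^{2}\right)} = \frac{1}{-5531 + \left(3 - 2809\right)} = \frac{1}{-5531 - 2806} = \frac{1}{-8337} = - \frac{1}{8337}$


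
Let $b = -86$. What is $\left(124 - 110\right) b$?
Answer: $-1204$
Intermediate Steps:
$\left(124 - 110\right) b = \left(124 - 110\right) \left(-86\right) = 14 \left(-86\right) = -1204$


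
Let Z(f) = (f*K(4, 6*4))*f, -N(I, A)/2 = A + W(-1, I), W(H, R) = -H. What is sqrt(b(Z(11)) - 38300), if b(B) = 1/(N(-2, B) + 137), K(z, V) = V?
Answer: I*sqrt(1232606186373)/5673 ≈ 195.7*I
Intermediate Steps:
N(I, A) = -2 - 2*A (N(I, A) = -2*(A - 1*(-1)) = -2*(A + 1) = -2*(1 + A) = -2 - 2*A)
Z(f) = 24*f**2 (Z(f) = (f*(6*4))*f = (f*24)*f = (24*f)*f = 24*f**2)
b(B) = 1/(135 - 2*B) (b(B) = 1/((-2 - 2*B) + 137) = 1/(135 - 2*B))
sqrt(b(Z(11)) - 38300) = sqrt(-1/(-135 + 2*(24*11**2)) - 38300) = sqrt(-1/(-135 + 2*(24*121)) - 38300) = sqrt(-1/(-135 + 2*2904) - 38300) = sqrt(-1/(-135 + 5808) - 38300) = sqrt(-1/5673 - 38300) = sqrt(-217275901/5673) = I*sqrt(1232606186373)/5673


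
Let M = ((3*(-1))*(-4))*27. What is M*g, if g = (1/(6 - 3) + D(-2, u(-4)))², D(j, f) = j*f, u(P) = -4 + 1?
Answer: 12996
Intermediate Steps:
u(P) = -3
D(j, f) = f*j
M = 324 (M = -3*(-4)*27 = 12*27 = 324)
g = 361/9 (g = (1/(6 - 3) - 3*(-2))² = (1/3 + 6)² = (⅓ + 6)² = (19/3)² = 361/9 ≈ 40.111)
M*g = 324*(361/9) = 12996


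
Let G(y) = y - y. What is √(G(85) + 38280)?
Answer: 2*√9570 ≈ 195.65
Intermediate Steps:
G(y) = 0
√(G(85) + 38280) = √(0 + 38280) = √38280 = 2*√9570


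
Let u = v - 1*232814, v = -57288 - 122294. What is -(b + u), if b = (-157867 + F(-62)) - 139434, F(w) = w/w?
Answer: 709696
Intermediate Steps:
F(w) = 1
v = -179582
b = -297300 (b = (-157867 + 1) - 139434 = -157866 - 139434 = -297300)
u = -412396 (u = -179582 - 1*232814 = -179582 - 232814 = -412396)
-(b + u) = -(-297300 - 412396) = -1*(-709696) = 709696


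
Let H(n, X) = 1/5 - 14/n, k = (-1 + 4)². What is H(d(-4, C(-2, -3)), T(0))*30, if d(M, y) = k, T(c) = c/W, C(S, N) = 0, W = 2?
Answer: -122/3 ≈ -40.667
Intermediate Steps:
T(c) = c/2
k = 9 (k = 3² = 9)
d(M, y) = 9
H(n, X) = ⅕ - 14/n (H(n, X) = 1*(⅕) - 14/n = ⅕ - 14/n)
H(d(-4, C(-2, -3)), T(0))*30 = ((⅕)*(-70 + 9)/9)*30 = ((⅕)*(⅑)*(-61))*30 = -61/45*30 = -122/3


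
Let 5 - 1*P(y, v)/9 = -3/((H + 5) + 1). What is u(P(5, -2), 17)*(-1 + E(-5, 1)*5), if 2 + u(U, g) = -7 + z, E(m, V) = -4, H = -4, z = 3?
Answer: 126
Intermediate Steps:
P(y, v) = 117/2 (P(y, v) = 45 - (-27)/((-4 + 5) + 1) = 45 - (-27)/(1 + 1) = 45 - (-27)/2 = 45 - 9*(-3/2) = 45 + 27/2 = 117/2)
u(U, g) = -6 (u(U, g) = -2 + (-7 + 3) = -2 - 4 = -6)
u(P(5, -2), 17)*(-1 + E(-5, 1)*5) = -6*(-1 - 4*5) = -6*(-1 - 20) = -6*(-21) = 126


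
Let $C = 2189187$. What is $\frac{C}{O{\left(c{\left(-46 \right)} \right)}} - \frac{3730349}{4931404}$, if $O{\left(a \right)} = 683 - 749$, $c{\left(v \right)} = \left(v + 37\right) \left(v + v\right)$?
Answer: $- \frac{163575935327}{4931404} \approx -33170.0$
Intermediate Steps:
$c{\left(v \right)} = 2 v \left(37 + v\right)$ ($c{\left(v \right)} = \left(37 + v\right) 2 v = 2 v \left(37 + v\right)$)
$O{\left(a \right)} = -66$
$\frac{C}{O{\left(c{\left(-46 \right)} \right)}} - \frac{3730349}{4931404} = \frac{2189187}{-66} - \frac{3730349}{4931404} = 2189187 \left(- \frac{1}{66}\right) - \frac{3730349}{4931404} = - \frac{66339}{2} - \frac{3730349}{4931404} = - \frac{163575935327}{4931404}$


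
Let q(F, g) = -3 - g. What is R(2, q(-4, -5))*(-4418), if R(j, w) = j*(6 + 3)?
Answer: -79524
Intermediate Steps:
R(j, w) = 9*j (R(j, w) = j*9 = 9*j)
R(2, q(-4, -5))*(-4418) = (9*2)*(-4418) = 18*(-4418) = -79524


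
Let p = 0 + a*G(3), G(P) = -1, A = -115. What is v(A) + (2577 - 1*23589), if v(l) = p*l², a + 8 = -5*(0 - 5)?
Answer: -245837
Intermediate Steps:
a = 17 (a = -8 - 5*(0 - 5) = -8 - 5*(-5) = -8 + 25 = 17)
p = -17 (p = 0 + 17*(-1) = 0 - 17 = -17)
v(l) = -17*l²
v(A) + (2577 - 1*23589) = -17*(-115)² + (2577 - 1*23589) = -17*13225 + (2577 - 23589) = -224825 - 21012 = -245837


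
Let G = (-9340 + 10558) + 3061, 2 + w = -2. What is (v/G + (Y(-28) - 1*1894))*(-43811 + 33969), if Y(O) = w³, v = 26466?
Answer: 7472597552/389 ≈ 1.9210e+7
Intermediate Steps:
w = -4 (w = -2 - 2 = -4)
Y(O) = -64 (Y(O) = (-4)³ = -64)
G = 4279 (G = 1218 + 3061 = 4279)
(v/G + (Y(-28) - 1*1894))*(-43811 + 33969) = (26466/4279 + (-64 - 1*1894))*(-43811 + 33969) = (26466*(1/4279) + (-64 - 1894))*(-9842) = (2406/389 - 1958)*(-9842) = -759256/389*(-9842) = 7472597552/389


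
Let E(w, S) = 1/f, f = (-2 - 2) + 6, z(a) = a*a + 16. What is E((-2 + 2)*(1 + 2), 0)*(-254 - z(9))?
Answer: -351/2 ≈ -175.50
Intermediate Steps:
z(a) = 16 + a² (z(a) = a² + 16 = 16 + a²)
f = 2 (f = -4 + 6 = 2)
E(w, S) = ½ (E(w, S) = 1/2 = ½)
E((-2 + 2)*(1 + 2), 0)*(-254 - z(9)) = (-254 - (16 + 9²))/2 = (-254 - (16 + 81))/2 = (-254 - 1*97)/2 = (-254 - 97)/2 = (½)*(-351) = -351/2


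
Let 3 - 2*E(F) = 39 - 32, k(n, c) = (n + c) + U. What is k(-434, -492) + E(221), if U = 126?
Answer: -802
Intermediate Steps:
k(n, c) = 126 + c + n (k(n, c) = (n + c) + 126 = (c + n) + 126 = 126 + c + n)
E(F) = -2 (E(F) = 3/2 - (39 - 32)/2 = 3/2 - ½*7 = 3/2 - 7/2 = -2)
k(-434, -492) + E(221) = (126 - 492 - 434) - 2 = -800 - 2 = -802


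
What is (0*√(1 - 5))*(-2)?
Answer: 0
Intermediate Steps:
(0*√(1 - 5))*(-2) = (0*√(-4))*(-2) = (0*(2*I))*(-2) = 0*(-2) = 0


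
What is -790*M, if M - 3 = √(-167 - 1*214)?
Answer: -2370 - 790*I*√381 ≈ -2370.0 - 15420.0*I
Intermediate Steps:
M = 3 + I*√381 (M = 3 + √(-167 - 1*214) = 3 + √(-167 - 214) = 3 + √(-381) = 3 + I*√381 ≈ 3.0 + 19.519*I)
-790*M = -790*(3 + I*√381) = -2370 - 790*I*√381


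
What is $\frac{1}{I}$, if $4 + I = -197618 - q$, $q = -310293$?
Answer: $\frac{1}{112671} \approx 8.8754 \cdot 10^{-6}$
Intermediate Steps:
$I = 112671$ ($I = -4 - -112675 = -4 + \left(-197618 + 310293\right) = -4 + 112675 = 112671$)
$\frac{1}{I} = \frac{1}{112671}$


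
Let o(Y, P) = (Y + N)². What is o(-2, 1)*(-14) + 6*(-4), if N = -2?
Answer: -248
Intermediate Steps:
o(Y, P) = (-2 + Y)² (o(Y, P) = (Y - 2)² = (-2 + Y)²)
o(-2, 1)*(-14) + 6*(-4) = (-2 - 2)²*(-14) + 6*(-4) = (-4)²*(-14) - 24 = 16*(-14) - 24 = -224 - 24 = -248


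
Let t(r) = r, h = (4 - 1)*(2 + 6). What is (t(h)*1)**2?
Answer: 576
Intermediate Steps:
h = 24 (h = 3*8 = 24)
(t(h)*1)**2 = (24*1)**2 = 24**2 = 576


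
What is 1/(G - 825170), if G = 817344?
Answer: -1/7826 ≈ -0.00012778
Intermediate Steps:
1/(G - 825170) = 1/(817344 - 825170) = 1/(-7826) = -1/7826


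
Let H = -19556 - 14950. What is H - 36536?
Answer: -71042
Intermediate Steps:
H = -34506
H - 36536 = -34506 - 36536 = -71042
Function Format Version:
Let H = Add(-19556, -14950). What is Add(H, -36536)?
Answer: -71042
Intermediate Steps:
H = -34506
Add(H, -36536) = Add(-34506, -36536) = -71042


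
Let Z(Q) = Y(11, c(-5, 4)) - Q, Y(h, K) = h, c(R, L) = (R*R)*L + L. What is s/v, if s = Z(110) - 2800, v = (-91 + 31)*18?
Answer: 2899/1080 ≈ 2.6843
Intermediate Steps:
c(R, L) = L + L*R**2 (c(R, L) = R**2*L + L = L*R**2 + L = L + L*R**2)
v = -1080 (v = -60*18 = -1080)
Z(Q) = 11 - Q
s = -2899 (s = (11 - 1*110) - 2800 = (11 - 110) - 2800 = -99 - 2800 = -2899)
s/v = -2899/(-1080) = -2899*(-1/1080) = 2899/1080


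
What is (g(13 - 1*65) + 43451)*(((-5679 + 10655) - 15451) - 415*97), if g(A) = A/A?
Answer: -2204319960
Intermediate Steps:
g(A) = 1
(g(13 - 1*65) + 43451)*(((-5679 + 10655) - 15451) - 415*97) = (1 + 43451)*(((-5679 + 10655) - 15451) - 415*97) = 43452*((4976 - 15451) - 40255) = 43452*(-10475 - 40255) = 43452*(-50730) = -2204319960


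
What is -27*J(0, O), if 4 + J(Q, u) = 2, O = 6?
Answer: 54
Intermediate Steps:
J(Q, u) = -2 (J(Q, u) = -4 + 2 = -2)
-27*J(0, O) = -27*(-2) = 54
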